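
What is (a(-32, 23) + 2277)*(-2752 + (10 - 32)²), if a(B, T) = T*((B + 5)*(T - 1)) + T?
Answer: 25769016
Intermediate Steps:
a(B, T) = T + T*(-1 + T)*(5 + B) (a(B, T) = T*((5 + B)*(-1 + T)) + T = T*((-1 + T)*(5 + B)) + T = T*(-1 + T)*(5 + B) + T = T + T*(-1 + T)*(5 + B))
(a(-32, 23) + 2277)*(-2752 + (10 - 32)²) = (23*(-4 - 1*(-32) + 5*23 - 32*23) + 2277)*(-2752 + (10 - 32)²) = (23*(-4 + 32 + 115 - 736) + 2277)*(-2752 + (-22)²) = (23*(-593) + 2277)*(-2752 + 484) = (-13639 + 2277)*(-2268) = -11362*(-2268) = 25769016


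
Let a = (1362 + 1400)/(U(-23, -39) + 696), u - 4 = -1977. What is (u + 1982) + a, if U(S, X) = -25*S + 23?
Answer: 7204/647 ≈ 11.134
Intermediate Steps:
u = -1973 (u = 4 - 1977 = -1973)
U(S, X) = 23 - 25*S
a = 1381/647 (a = (1362 + 1400)/((23 - 25*(-23)) + 696) = 2762/((23 + 575) + 696) = 2762/(598 + 696) = 2762/1294 = 2762*(1/1294) = 1381/647 ≈ 2.1345)
(u + 1982) + a = (-1973 + 1982) + 1381/647 = 9 + 1381/647 = 7204/647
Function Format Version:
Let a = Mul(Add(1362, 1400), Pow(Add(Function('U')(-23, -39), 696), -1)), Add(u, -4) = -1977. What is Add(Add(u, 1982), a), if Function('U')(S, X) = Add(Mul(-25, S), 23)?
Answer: Rational(7204, 647) ≈ 11.134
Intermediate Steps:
u = -1973 (u = Add(4, -1977) = -1973)
Function('U')(S, X) = Add(23, Mul(-25, S))
a = Rational(1381, 647) (a = Mul(Add(1362, 1400), Pow(Add(Add(23, Mul(-25, -23)), 696), -1)) = Mul(2762, Pow(Add(Add(23, 575), 696), -1)) = Mul(2762, Pow(Add(598, 696), -1)) = Mul(2762, Pow(1294, -1)) = Mul(2762, Rational(1, 1294)) = Rational(1381, 647) ≈ 2.1345)
Add(Add(u, 1982), a) = Add(Add(-1973, 1982), Rational(1381, 647)) = Add(9, Rational(1381, 647)) = Rational(7204, 647)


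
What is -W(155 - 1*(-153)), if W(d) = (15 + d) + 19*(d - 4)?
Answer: -6099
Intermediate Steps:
W(d) = -61 + 20*d (W(d) = (15 + d) + 19*(-4 + d) = (15 + d) + (-76 + 19*d) = -61 + 20*d)
-W(155 - 1*(-153)) = -(-61 + 20*(155 - 1*(-153))) = -(-61 + 20*(155 + 153)) = -(-61 + 20*308) = -(-61 + 6160) = -1*6099 = -6099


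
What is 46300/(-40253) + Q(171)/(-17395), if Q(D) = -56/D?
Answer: -19674168476/17104908555 ≈ -1.1502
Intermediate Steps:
46300/(-40253) + Q(171)/(-17395) = 46300/(-40253) - 56/171/(-17395) = 46300*(-1/40253) - 56*1/171*(-1/17395) = -46300/40253 - 56/171*(-1/17395) = -46300/40253 + 8/424935 = -19674168476/17104908555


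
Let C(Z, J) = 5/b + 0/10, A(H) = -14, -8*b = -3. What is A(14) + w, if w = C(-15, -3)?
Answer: -2/3 ≈ -0.66667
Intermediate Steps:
b = 3/8 (b = -1/8*(-3) = 3/8 ≈ 0.37500)
C(Z, J) = 40/3 (C(Z, J) = 5/(3/8) + 0/10 = 5*(8/3) + 0*(1/10) = 40/3 + 0 = 40/3)
w = 40/3 ≈ 13.333
A(14) + w = -14 + 40/3 = -2/3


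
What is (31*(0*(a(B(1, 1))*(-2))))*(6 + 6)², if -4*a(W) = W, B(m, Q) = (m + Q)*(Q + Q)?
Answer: 0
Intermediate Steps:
B(m, Q) = 2*Q*(Q + m) (B(m, Q) = (Q + m)*(2*Q) = 2*Q*(Q + m))
a(W) = -W/4
(31*(0*(a(B(1, 1))*(-2))))*(6 + 6)² = (31*(0*(-(1 + 1)/2*(-2))))*(6 + 6)² = (31*(0*(-2/2*(-2))))*12² = (31*(0*(-¼*4*(-2))))*144 = (31*(0*(-1*(-2))))*144 = (31*(0*2))*144 = (31*0)*144 = 0*144 = 0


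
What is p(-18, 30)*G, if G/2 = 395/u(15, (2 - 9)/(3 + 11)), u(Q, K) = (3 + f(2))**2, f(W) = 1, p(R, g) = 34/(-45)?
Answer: -1343/36 ≈ -37.306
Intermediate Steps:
p(R, g) = -34/45 (p(R, g) = 34*(-1/45) = -34/45)
u(Q, K) = 16 (u(Q, K) = (3 + 1)**2 = 4**2 = 16)
G = 395/8 (G = 2*(395/16) = 395/8 ≈ 49.375)
p(-18, 30)*G = -34/45*395/8 = -1343/36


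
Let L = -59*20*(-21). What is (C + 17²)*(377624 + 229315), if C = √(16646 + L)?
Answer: 175405371 + 606939*√41426 ≈ 2.9894e+8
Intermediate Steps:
L = 24780 (L = -1180*(-21) = 24780)
C = √41426 (C = √(16646 + 24780) = √41426 ≈ 203.53)
(C + 17²)*(377624 + 229315) = (√41426 + 17²)*(377624 + 229315) = (√41426 + 289)*606939 = (289 + √41426)*606939 = 175405371 + 606939*√41426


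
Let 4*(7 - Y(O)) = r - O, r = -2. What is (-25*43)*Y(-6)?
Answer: -6450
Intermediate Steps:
Y(O) = 15/2 + O/4 (Y(O) = 7 - (-2 - O)/4 = 7 + (½ + O/4) = 15/2 + O/4)
(-25*43)*Y(-6) = (-25*43)*(15/2 + (¼)*(-6)) = -1075*(15/2 - 3/2) = -1075*6 = -6450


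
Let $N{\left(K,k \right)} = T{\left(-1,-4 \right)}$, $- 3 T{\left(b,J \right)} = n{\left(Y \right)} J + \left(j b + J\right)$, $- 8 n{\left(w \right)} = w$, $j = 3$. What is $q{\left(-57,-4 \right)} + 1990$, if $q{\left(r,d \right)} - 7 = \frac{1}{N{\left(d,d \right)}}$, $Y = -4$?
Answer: $\frac{5992}{3} \approx 1997.3$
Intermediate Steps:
$n{\left(w \right)} = - \frac{w}{8}$
$T{\left(b,J \right)} = - b - \frac{J}{2}$ ($T{\left(b,J \right)} = - \frac{\left(- \frac{1}{8}\right) \left(-4\right) J + \left(3 b + J\right)}{3} = - \frac{\frac{J}{2} + \left(J + 3 b\right)}{3} = - \frac{3 b + \frac{3 J}{2}}{3} = - b - \frac{J}{2}$)
$N{\left(K,k \right)} = 3$ ($N{\left(K,k \right)} = \left(-1\right) \left(-1\right) - -2 = 1 + 2 = 3$)
$q{\left(r,d \right)} = \frac{22}{3}$ ($q{\left(r,d \right)} = 7 + \frac{1}{3} = \frac{22}{3}$)
$q{\left(-57,-4 \right)} + 1990 = \frac{22}{3} + 1990 = \frac{5992}{3}$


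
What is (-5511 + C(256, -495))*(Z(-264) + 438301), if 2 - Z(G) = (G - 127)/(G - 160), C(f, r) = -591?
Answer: -566998087131/212 ≈ -2.6745e+9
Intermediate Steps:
Z(G) = 2 - (-127 + G)/(-160 + G) (Z(G) = 2 - (G - 127)/(G - 160) = 2 - (-127 + G)/(-160 + G))
(-5511 + C(256, -495))*(Z(-264) + 438301) = (-5511 - 591)*((-193 - 264)/(-160 - 264) + 438301) = -6102*(-457/(-424) + 438301) = -6102*(-1/424*(-457) + 438301) = -6102*(457/424 + 438301) = -6102*185840081/424 = -566998087131/212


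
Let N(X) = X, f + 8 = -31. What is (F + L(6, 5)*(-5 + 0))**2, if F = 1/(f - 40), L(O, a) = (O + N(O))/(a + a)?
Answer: 225625/6241 ≈ 36.152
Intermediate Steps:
f = -39 (f = -8 - 31 = -39)
L(O, a) = O/a (L(O, a) = (O + O)/(a + a) = (2*O)/((2*a)) = (2*O)*(1/(2*a)) = O/a)
F = -1/79 (F = 1/(-39 - 40) = 1/(-79) = -1/79 ≈ -0.012658)
(F + L(6, 5)*(-5 + 0))**2 = (-1/79 + (6/5)*(-5 + 0))**2 = (-1/79 + (6*(1/5))*(-5))**2 = (-1/79 + (6/5)*(-5))**2 = (-1/79 - 6)**2 = (-475/79)**2 = 225625/6241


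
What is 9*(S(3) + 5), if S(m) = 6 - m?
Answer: 72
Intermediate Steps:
9*(S(3) + 5) = 9*((6 - 1*3) + 5) = 9*((6 - 3) + 5) = 9*(3 + 5) = 9*8 = 72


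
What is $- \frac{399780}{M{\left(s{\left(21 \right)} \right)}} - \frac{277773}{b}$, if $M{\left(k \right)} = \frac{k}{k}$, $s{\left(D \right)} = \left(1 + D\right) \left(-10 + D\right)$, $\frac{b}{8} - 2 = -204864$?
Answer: $- \frac{655197565107}{1638896} \approx -3.9978 \cdot 10^{5}$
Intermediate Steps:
$b = -1638896$ ($b = 16 + 8 \left(-204864\right) = 16 - 1638912 = -1638896$)
$M{\left(k \right)} = 1$
$- \frac{399780}{M{\left(s{\left(21 \right)} \right)}} - \frac{277773}{b} = - \frac{399780}{1} - \frac{277773}{-1638896} = \left(-399780\right) 1 - - \frac{277773}{1638896} = -399780 + \frac{277773}{1638896} = - \frac{655197565107}{1638896}$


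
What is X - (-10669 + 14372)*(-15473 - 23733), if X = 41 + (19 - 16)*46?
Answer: 145179997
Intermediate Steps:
X = 179 (X = 41 + 3*46 = 41 + 138 = 179)
X - (-10669 + 14372)*(-15473 - 23733) = 179 - (-10669 + 14372)*(-15473 - 23733) = 179 - 3703*(-39206) = 179 - 1*(-145179818) = 179 + 145179818 = 145179997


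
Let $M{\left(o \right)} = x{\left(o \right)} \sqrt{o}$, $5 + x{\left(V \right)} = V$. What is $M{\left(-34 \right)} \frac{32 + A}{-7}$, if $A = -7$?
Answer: $\frac{975 i \sqrt{34}}{7} \approx 812.17 i$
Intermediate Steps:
$x{\left(V \right)} = -5 + V$
$M{\left(o \right)} = \sqrt{o} \left(-5 + o\right)$ ($M{\left(o \right)} = \left(-5 + o\right) \sqrt{o} = \sqrt{o} \left(-5 + o\right)$)
$M{\left(-34 \right)} \frac{32 + A}{-7} = \sqrt{-34} \left(-5 - 34\right) \frac{32 - 7}{-7} = i \sqrt{34} \left(-39\right) 25 \left(- \frac{1}{7}\right) = - 39 i \sqrt{34} \left(- \frac{25}{7}\right) = \frac{975 i \sqrt{34}}{7}$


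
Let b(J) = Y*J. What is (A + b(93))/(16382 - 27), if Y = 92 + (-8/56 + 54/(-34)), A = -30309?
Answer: -521553/389249 ≈ -1.3399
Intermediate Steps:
Y = 10742/119 (Y = 92 + (-8*1/56 + 54*(-1/34)) = 92 + (-⅐ - 27/17) = 92 - 206/119 = 10742/119 ≈ 90.269)
b(J) = 10742*J/119
(A + b(93))/(16382 - 27) = (-30309 + (10742/119)*93)/(16382 - 27) = (-30309 + 999006/119)/16355 = -2607765/119*1/16355 = -521553/389249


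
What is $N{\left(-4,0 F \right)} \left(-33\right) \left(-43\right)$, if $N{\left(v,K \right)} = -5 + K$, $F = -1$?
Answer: $-7095$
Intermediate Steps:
$N{\left(-4,0 F \right)} \left(-33\right) \left(-43\right) = \left(-5 + 0 \left(-1\right)\right) \left(-33\right) \left(-43\right) = \left(-5 + 0\right) \left(-33\right) \left(-43\right) = \left(-5\right) \left(-33\right) \left(-43\right) = 165 \left(-43\right) = -7095$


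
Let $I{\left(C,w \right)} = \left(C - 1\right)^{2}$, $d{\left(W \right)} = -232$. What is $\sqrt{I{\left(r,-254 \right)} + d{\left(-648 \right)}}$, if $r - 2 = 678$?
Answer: $9 \sqrt{5689} \approx 678.83$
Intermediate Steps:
$r = 680$ ($r = 2 + 678 = 680$)
$I{\left(C,w \right)} = \left(-1 + C\right)^{2}$
$\sqrt{I{\left(r,-254 \right)} + d{\left(-648 \right)}} = \sqrt{\left(-1 + 680\right)^{2} - 232} = \sqrt{679^{2} - 232} = \sqrt{461041 - 232} = \sqrt{460809} = 9 \sqrt{5689}$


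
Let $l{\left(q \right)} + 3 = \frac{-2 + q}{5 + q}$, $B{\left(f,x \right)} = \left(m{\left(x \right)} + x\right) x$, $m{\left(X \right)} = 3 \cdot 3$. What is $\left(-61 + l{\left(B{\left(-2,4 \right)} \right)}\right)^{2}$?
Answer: $\frac{12945604}{3249} \approx 3984.5$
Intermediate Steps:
$m{\left(X \right)} = 9$
$B{\left(f,x \right)} = x \left(9 + x\right)$ ($B{\left(f,x \right)} = \left(9 + x\right) x = x \left(9 + x\right)$)
$l{\left(q \right)} = -3 + \frac{-2 + q}{5 + q}$
$\left(-61 + l{\left(B{\left(-2,4 \right)} \right)}\right)^{2} = \left(-61 + \frac{-17 - 2 \cdot 4 \left(9 + 4\right)}{5 + 4 \left(9 + 4\right)}\right)^{2} = \left(-61 + \frac{-17 - 2 \cdot 4 \cdot 13}{5 + 4 \cdot 13}\right)^{2} = \left(-61 + \frac{-17 - 104}{5 + 52}\right)^{2} = \left(-61 + \frac{-17 - 104}{57}\right)^{2} = \left(-61 + \frac{1}{57} \left(-121\right)\right)^{2} = \left(-61 - \frac{121}{57}\right)^{2} = \left(- \frac{3598}{57}\right)^{2} = \frac{12945604}{3249}$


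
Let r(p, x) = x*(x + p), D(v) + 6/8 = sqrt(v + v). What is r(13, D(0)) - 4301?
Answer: -68963/16 ≈ -4310.2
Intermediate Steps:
D(v) = -3/4 + sqrt(2)*sqrt(v) (D(v) = -3/4 + sqrt(v + v) = -3/4 + sqrt(2*v) = -3/4 + sqrt(2)*sqrt(v))
r(p, x) = x*(p + x)
r(13, D(0)) - 4301 = (-3/4 + sqrt(2)*sqrt(0))*(13 + (-3/4 + sqrt(2)*sqrt(0))) - 4301 = (-3/4 + sqrt(2)*0)*(13 + (-3/4 + sqrt(2)*0)) - 4301 = (-3/4 + 0)*(13 + (-3/4 + 0)) - 4301 = -3*(13 - 3/4)/4 - 4301 = -3/4*49/4 - 4301 = -147/16 - 4301 = -68963/16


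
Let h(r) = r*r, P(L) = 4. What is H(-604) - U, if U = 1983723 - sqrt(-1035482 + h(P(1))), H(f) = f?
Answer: -1984327 + I*sqrt(1035466) ≈ -1.9843e+6 + 1017.6*I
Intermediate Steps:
h(r) = r**2
U = 1983723 - I*sqrt(1035466) (U = 1983723 - sqrt(-1035482 + 4**2) = 1983723 - sqrt(-1035482 + 16) = 1983723 - sqrt(-1035466) = 1983723 - I*sqrt(1035466) ≈ 1.9837e+6 - 1017.6*I)
H(-604) - U = -604 - (1983723 - I*sqrt(1035466)) = -604 + (-1983723 + I*sqrt(1035466)) = -1984327 + I*sqrt(1035466)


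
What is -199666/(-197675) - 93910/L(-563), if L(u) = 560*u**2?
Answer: 3542267845899/3508783436200 ≈ 1.0095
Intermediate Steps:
-199666/(-197675) - 93910/L(-563) = -199666/(-197675) - 93910/(560*(-563)**2) = -199666*(-1/197675) - 93910/(560*316969) = 199666/197675 - 93910/177502640 = 199666/197675 - 93910*1/177502640 = 199666/197675 - 9391/17750264 = 3542267845899/3508783436200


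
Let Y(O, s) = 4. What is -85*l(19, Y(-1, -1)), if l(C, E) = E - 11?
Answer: 595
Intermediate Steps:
l(C, E) = -11 + E
-85*l(19, Y(-1, -1)) = -85*(-11 + 4) = -85*(-7) = 595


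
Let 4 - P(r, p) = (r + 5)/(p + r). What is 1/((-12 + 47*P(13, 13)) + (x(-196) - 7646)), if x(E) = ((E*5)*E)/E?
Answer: -13/110273 ≈ -0.00011789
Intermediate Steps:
P(r, p) = 4 - (5 + r)/(p + r) (P(r, p) = 4 - (r + 5)/(p + r) = 4 - (5 + r)/(p + r))
x(E) = 5*E (x(E) = ((5*E)*E)/E = (5*E**2)/E = 5*E)
1/((-12 + 47*P(13, 13)) + (x(-196) - 7646)) = 1/((-12 + 47*((-5 + 3*13 + 4*13)/(13 + 13))) + (5*(-196) - 7646)) = 1/((-12 + 47*((-5 + 39 + 52)/26)) + (-980 - 7646)) = 1/((-12 + 47*((1/26)*86)) - 8626) = 1/((-12 + 47*(43/13)) - 8626) = 1/((-12 + 2021/13) - 8626) = 1/(1865/13 - 8626) = 1/(-110273/13) = -13/110273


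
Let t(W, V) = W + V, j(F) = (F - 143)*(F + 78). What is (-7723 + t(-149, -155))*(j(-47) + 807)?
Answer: 40801241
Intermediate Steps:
j(F) = (-143 + F)*(78 + F)
t(W, V) = V + W
(-7723 + t(-149, -155))*(j(-47) + 807) = (-7723 + (-155 - 149))*((-11154 + (-47)² - 65*(-47)) + 807) = (-7723 - 304)*((-11154 + 2209 + 3055) + 807) = -8027*(-5890 + 807) = -8027*(-5083) = 40801241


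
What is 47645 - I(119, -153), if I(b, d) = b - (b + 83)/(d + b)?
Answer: 807841/17 ≈ 47520.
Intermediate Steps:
I(b, d) = b - (83 + b)/(b + d)
47645 - I(119, -153) = 47645 - (-83 + 119² - 1*119 + 119*(-153))/(119 - 153) = 47645 - (-83 + 14161 - 119 - 18207)/(-34) = 47645 - (-1)*(-4248)/34 = 47645 - 1*2124/17 = 47645 - 2124/17 = 807841/17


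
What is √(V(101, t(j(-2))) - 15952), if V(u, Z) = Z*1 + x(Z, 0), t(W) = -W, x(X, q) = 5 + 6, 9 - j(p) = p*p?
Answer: I*√15946 ≈ 126.28*I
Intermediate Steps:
j(p) = 9 - p² (j(p) = 9 - p*p = 9 - p²)
x(X, q) = 11
V(u, Z) = 11 + Z (V(u, Z) = Z*1 + 11 = Z + 11 = 11 + Z)
√(V(101, t(j(-2))) - 15952) = √((11 - (9 - 1*(-2)²)) - 15952) = √((11 - (9 - 1*4)) - 15952) = √((11 - (9 - 4)) - 15952) = √((11 - 1*5) - 15952) = √((11 - 5) - 15952) = √(6 - 15952) = √(-15946) = I*√15946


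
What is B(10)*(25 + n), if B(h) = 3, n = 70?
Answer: 285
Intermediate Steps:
B(10)*(25 + n) = 3*(25 + 70) = 3*95 = 285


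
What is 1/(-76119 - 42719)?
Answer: -1/118838 ≈ -8.4148e-6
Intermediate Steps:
1/(-76119 - 42719) = 1/(-118838) = -1/118838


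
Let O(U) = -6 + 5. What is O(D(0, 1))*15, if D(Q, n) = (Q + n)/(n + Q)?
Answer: -15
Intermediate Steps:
D(Q, n) = 1 (D(Q, n) = (Q + n)/(Q + n) = 1)
O(U) = -1
O(D(0, 1))*15 = -1*15 = -15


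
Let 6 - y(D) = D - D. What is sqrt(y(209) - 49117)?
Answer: I*sqrt(49111) ≈ 221.61*I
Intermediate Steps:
y(D) = 6 (y(D) = 6 - (D - D) = 6 - 1*0 = 6 + 0 = 6)
sqrt(y(209) - 49117) = sqrt(6 - 49117) = sqrt(-49111) = I*sqrt(49111)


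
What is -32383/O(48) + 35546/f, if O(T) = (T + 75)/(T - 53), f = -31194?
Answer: 841067392/639477 ≈ 1315.2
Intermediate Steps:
O(T) = (75 + T)/(-53 + T)
-32383/O(48) + 35546/f = -32383*(-53 + 48)/(75 + 48) + 35546/(-31194) = -32383/(123/(-5)) + 35546*(-1/31194) = -32383/((-1/5*123)) - 17773/15597 = -32383/(-123/5) - 17773/15597 = -32383*(-5/123) - 17773/15597 = 161915/123 - 17773/15597 = 841067392/639477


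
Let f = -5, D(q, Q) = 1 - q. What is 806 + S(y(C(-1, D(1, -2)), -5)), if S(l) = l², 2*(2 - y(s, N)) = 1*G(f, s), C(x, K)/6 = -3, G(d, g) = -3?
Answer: 3273/4 ≈ 818.25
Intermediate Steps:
C(x, K) = -18 (C(x, K) = 6*(-3) = -18)
y(s, N) = 7/2 (y(s, N) = 2 - (-3)/2 = 2 - ½*(-3) = 2 + 3/2 = 7/2)
806 + S(y(C(-1, D(1, -2)), -5)) = 806 + (7/2)² = 806 + 49/4 = 3273/4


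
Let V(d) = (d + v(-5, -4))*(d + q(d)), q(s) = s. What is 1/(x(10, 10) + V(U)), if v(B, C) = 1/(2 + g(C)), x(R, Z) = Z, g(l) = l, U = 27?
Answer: 1/1441 ≈ 0.00069396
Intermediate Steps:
v(B, C) = 1/(2 + C)
V(d) = 2*d*(-½ + d) (V(d) = (d + 1/(2 - 4))*(d + d) = (d + 1/(-2))*(2*d) = (d - ½)*(2*d) = (-½ + d)*(2*d) = 2*d*(-½ + d))
1/(x(10, 10) + V(U)) = 1/(10 + 27*(-1 + 2*27)) = 1/(10 + 27*(-1 + 54)) = 1/(10 + 27*53) = 1/(10 + 1431) = 1/1441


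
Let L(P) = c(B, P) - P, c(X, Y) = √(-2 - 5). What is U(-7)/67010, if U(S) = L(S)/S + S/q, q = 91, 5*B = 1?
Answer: -7/435565 - I*√7/469070 ≈ -1.6071e-5 - 5.6404e-6*I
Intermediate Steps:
B = ⅕ (B = (⅕)*1 = ⅕ ≈ 0.20000)
c(X, Y) = I*√7 (c(X, Y) = √(-7) = I*√7)
L(P) = -P + I*√7 (L(P) = I*√7 - P = -P + I*√7)
U(S) = S/91 + (-S + I*√7)/S (U(S) = (-S + I*√7)/S + S/91 = S/91 + (-S + I*√7)/S)
U(-7)/67010 = (-1 + (1/91)*(-7) + I*√7/(-7))/67010 = (-1 - 1/13 + I*√7*(-⅐))*(1/67010) = (-1 - 1/13 - I*√7/7)*(1/67010) = (-14/13 - I*√7/7)*(1/67010) = -7/435565 - I*√7/469070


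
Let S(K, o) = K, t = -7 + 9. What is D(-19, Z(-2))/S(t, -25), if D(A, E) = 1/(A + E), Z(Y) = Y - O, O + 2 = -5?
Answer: -1/28 ≈ -0.035714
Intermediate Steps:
O = -7 (O = -2 - 5 = -7)
t = 2
Z(Y) = 7 + Y (Z(Y) = Y - 1*(-7) = Y + 7 = 7 + Y)
D(-19, Z(-2))/S(t, -25) = 1/((-19 + (7 - 2))*2) = (1/2)/(-19 + 5) = (1/2)/(-14) = -1/14*1/2 = -1/28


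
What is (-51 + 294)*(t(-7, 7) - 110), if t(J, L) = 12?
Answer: -23814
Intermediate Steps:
(-51 + 294)*(t(-7, 7) - 110) = (-51 + 294)*(12 - 110) = 243*(-98) = -23814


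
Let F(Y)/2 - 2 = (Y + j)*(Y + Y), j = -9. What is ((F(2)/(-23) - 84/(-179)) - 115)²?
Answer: 213642706225/16949689 ≈ 12605.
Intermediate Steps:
F(Y) = 4 + 4*Y*(-9 + Y) (F(Y) = 4 + 2*((Y - 9)*(Y + Y)) = 4 + 2*((-9 + Y)*(2*Y)) = 4 + 2*(2*Y*(-9 + Y)) = 4 + 4*Y*(-9 + Y))
((F(2)/(-23) - 84/(-179)) - 115)² = (((4 - 36*2 + 4*2²)/(-23) - 84/(-179)) - 115)² = (((4 - 72 + 4*4)*(-1/23) - 84*(-1/179)) - 115)² = (((4 - 72 + 16)*(-1/23) + 84/179) - 115)² = ((-52*(-1/23) + 84/179) - 115)² = ((52/23 + 84/179) - 115)² = (11240/4117 - 115)² = (-462215/4117)² = 213642706225/16949689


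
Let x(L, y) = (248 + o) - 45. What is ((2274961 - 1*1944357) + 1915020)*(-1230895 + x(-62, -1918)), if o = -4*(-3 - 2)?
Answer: -2763626579328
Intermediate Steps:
o = 20 (o = -4*(-5) = 20)
x(L, y) = 223 (x(L, y) = (248 + 20) - 45 = 268 - 45 = 223)
((2274961 - 1*1944357) + 1915020)*(-1230895 + x(-62, -1918)) = ((2274961 - 1*1944357) + 1915020)*(-1230895 + 223) = ((2274961 - 1944357) + 1915020)*(-1230672) = (330604 + 1915020)*(-1230672) = 2245624*(-1230672) = -2763626579328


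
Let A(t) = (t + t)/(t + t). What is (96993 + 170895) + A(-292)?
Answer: 267889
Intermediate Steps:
A(t) = 1 (A(t) = (2*t)/((2*t)) = (2*t)*(1/(2*t)) = 1)
(96993 + 170895) + A(-292) = (96993 + 170895) + 1 = 267888 + 1 = 267889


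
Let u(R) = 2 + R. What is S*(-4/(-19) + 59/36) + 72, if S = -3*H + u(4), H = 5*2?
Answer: 1574/57 ≈ 27.614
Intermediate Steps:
H = 10
S = -24 (S = -3*10 + (2 + 4) = -30 + 6 = -24)
S*(-4/(-19) + 59/36) + 72 = -24*(-4/(-19) + 59/36) + 72 = -24*(-4*(-1/19) + 59*(1/36)) + 72 = -24*(4/19 + 59/36) + 72 = -24*1265/684 + 72 = -2530/57 + 72 = 1574/57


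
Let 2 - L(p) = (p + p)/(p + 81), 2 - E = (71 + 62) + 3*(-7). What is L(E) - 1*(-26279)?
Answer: 761929/29 ≈ 26273.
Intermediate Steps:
E = -110 (E = 2 - ((71 + 62) + 3*(-7)) = 2 - (133 - 21) = 2 - 1*112 = 2 - 112 = -110)
L(p) = 2 - 2*p/(81 + p) (L(p) = 2 - (p + p)/(p + 81) = 2 - 2*p/(81 + p))
L(E) - 1*(-26279) = 162/(81 - 110) - 1*(-26279) = 162/(-29) + 26279 = 162*(-1/29) + 26279 = -162/29 + 26279 = 761929/29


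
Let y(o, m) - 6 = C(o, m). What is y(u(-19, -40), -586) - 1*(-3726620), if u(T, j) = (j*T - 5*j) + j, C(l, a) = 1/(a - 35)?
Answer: 2314234745/621 ≈ 3.7266e+6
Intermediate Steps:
C(l, a) = 1/(-35 + a)
u(T, j) = -4*j + T*j (u(T, j) = (T*j - 5*j) + j = (-5*j + T*j) + j = -4*j + T*j)
y(o, m) = 6 + 1/(-35 + m)
y(u(-19, -40), -586) - 1*(-3726620) = (-209 + 6*(-586))/(-35 - 586) - 1*(-3726620) = (-209 - 3516)/(-621) + 3726620 = -1/621*(-3725) + 3726620 = 3725/621 + 3726620 = 2314234745/621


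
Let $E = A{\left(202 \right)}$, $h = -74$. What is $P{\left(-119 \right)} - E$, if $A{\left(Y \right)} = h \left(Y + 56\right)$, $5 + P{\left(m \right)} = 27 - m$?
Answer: $19233$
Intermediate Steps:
$P{\left(m \right)} = 22 - m$ ($P{\left(m \right)} = -5 - \left(-27 + m\right) = 22 - m$)
$A{\left(Y \right)} = -4144 - 74 Y$ ($A{\left(Y \right)} = - 74 \left(Y + 56\right) = - 74 \left(56 + Y\right) = -4144 - 74 Y$)
$E = -19092$ ($E = -4144 - 14948 = -19092$)
$P{\left(-119 \right)} - E = \left(22 - -119\right) - -19092 = \left(22 + 119\right) + 19092 = 141 + 19092 = 19233$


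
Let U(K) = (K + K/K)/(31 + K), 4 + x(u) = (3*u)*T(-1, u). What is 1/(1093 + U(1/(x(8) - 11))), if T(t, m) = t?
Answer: 604/660191 ≈ 0.00091489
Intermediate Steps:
x(u) = -4 - 3*u (x(u) = -4 + (3*u)*(-1) = -4 - 3*u)
U(K) = (1 + K)/(31 + K) (U(K) = (K + 1)/(31 + K) = (1 + K)/(31 + K))
1/(1093 + U(1/(x(8) - 11))) = 1/(1093 + (1 + 1/((-4 - 3*8) - 11))/(31 + 1/((-4 - 3*8) - 11))) = 1/(1093 + (1 + 1/((-4 - 24) - 11))/(31 + 1/((-4 - 24) - 11))) = 1/(1093 + (1 + 1/(-28 - 11))/(31 + 1/(-28 - 11))) = 1/(1093 + (1 + 1/(-39))/(31 + 1/(-39))) = 1/(1093 + (1 - 1/39)/(31 - 1/39)) = 1/(1093 + (38/39)/(1208/39)) = 1/(1093 + (39/1208)*(38/39)) = 1/(1093 + 19/604) = 1/(660191/604) = 604/660191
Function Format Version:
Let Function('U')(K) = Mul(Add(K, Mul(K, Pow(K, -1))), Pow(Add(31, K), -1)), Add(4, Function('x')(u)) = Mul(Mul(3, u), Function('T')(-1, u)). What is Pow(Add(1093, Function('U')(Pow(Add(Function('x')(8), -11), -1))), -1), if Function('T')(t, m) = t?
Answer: Rational(604, 660191) ≈ 0.00091489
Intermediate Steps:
Function('x')(u) = Add(-4, Mul(-3, u)) (Function('x')(u) = Add(-4, Mul(Mul(3, u), -1)) = Add(-4, Mul(-3, u)))
Function('U')(K) = Mul(Pow(Add(31, K), -1), Add(1, K)) (Function('U')(K) = Mul(Add(K, 1), Pow(Add(31, K), -1)) = Mul(Add(1, K), Pow(Add(31, K), -1)) = Mul(Pow(Add(31, K), -1), Add(1, K)))
Pow(Add(1093, Function('U')(Pow(Add(Function('x')(8), -11), -1))), -1) = Pow(Add(1093, Mul(Pow(Add(31, Pow(Add(Add(-4, Mul(-3, 8)), -11), -1)), -1), Add(1, Pow(Add(Add(-4, Mul(-3, 8)), -11), -1)))), -1) = Pow(Add(1093, Mul(Pow(Add(31, Pow(Add(Add(-4, -24), -11), -1)), -1), Add(1, Pow(Add(Add(-4, -24), -11), -1)))), -1) = Pow(Add(1093, Mul(Pow(Add(31, Pow(Add(-28, -11), -1)), -1), Add(1, Pow(Add(-28, -11), -1)))), -1) = Pow(Add(1093, Mul(Pow(Add(31, Pow(-39, -1)), -1), Add(1, Pow(-39, -1)))), -1) = Pow(Add(1093, Mul(Pow(Add(31, Rational(-1, 39)), -1), Add(1, Rational(-1, 39)))), -1) = Pow(Add(1093, Mul(Pow(Rational(1208, 39), -1), Rational(38, 39))), -1) = Pow(Add(1093, Mul(Rational(39, 1208), Rational(38, 39))), -1) = Pow(Add(1093, Rational(19, 604)), -1) = Pow(Rational(660191, 604), -1) = Rational(604, 660191)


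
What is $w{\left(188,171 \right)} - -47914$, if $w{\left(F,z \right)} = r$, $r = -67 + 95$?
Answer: $47942$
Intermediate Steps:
$r = 28$
$w{\left(F,z \right)} = 28$
$w{\left(188,171 \right)} - -47914 = 28 - -47914 = 28 + 47914 = 47942$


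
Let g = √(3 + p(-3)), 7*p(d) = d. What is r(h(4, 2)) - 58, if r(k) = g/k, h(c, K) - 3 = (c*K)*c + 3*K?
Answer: -58 + 3*√14/287 ≈ -57.961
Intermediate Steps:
p(d) = d/7
h(c, K) = 3 + 3*K + K*c² (h(c, K) = 3 + ((c*K)*c + 3*K) = 3 + ((K*c)*c + 3*K) = 3 + (K*c² + 3*K) = 3 + (3*K + K*c²) = 3 + 3*K + K*c²)
g = 3*√14/7 (g = √(3 + (⅐)*(-3)) = √(3 - 3/7) = √(18/7) = 3*√14/7 ≈ 1.6036)
r(k) = 3*√14/(7*k) (r(k) = (3*√14/7)/k = 3*√14/(7*k))
r(h(4, 2)) - 58 = 3*√14/(7*(3 + 3*2 + 2*4²)) - 58 = 3*√14/(7*(3 + 6 + 2*16)) - 58 = 3*√14/(7*(3 + 6 + 32)) - 58 = (3/7)*√14/41 - 58 = (3/7)*√14*(1/41) - 58 = 3*√14/287 - 58 = -58 + 3*√14/287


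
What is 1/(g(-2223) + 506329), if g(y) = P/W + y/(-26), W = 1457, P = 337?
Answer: 2914/1475692527 ≈ 1.9747e-6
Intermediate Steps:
g(y) = 337/1457 - y/26 (g(y) = 337/1457 + y/(-26) = 337*(1/1457) + y*(-1/26) = 337/1457 - y/26)
1/(g(-2223) + 506329) = 1/((337/1457 - 1/26*(-2223)) + 506329) = 1/((337/1457 + 171/2) + 506329) = 1/(249821/2914 + 506329) = 1/(1475692527/2914) = 2914/1475692527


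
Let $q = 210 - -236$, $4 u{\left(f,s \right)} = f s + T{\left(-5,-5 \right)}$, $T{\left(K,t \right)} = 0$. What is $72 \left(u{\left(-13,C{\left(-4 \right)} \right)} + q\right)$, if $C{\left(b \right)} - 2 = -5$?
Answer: $32814$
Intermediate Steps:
$C{\left(b \right)} = -3$ ($C{\left(b \right)} = 2 - 5 = -3$)
$u{\left(f,s \right)} = \frac{f s}{4}$ ($u{\left(f,s \right)} = \frac{f s + 0}{4} = \frac{f s}{4}$)
$q = 446$ ($q = 210 + 236 = 446$)
$72 \left(u{\left(-13,C{\left(-4 \right)} \right)} + q\right) = 72 \left(\frac{1}{4} \left(-13\right) \left(-3\right) + 446\right) = 72 \left(\frac{39}{4} + 446\right) = 72 \cdot \frac{1823}{4} = 32814$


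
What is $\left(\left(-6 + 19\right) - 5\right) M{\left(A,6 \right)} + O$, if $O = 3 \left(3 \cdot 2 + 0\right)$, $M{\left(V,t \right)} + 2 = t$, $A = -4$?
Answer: $50$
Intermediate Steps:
$M{\left(V,t \right)} = -2 + t$
$O = 18$ ($O = 3 \left(6 + 0\right) = 3 \cdot 6 = 18$)
$\left(\left(-6 + 19\right) - 5\right) M{\left(A,6 \right)} + O = \left(\left(-6 + 19\right) - 5\right) \left(-2 + 6\right) + 18 = \left(13 - 5\right) 4 + 18 = 8 \cdot 4 + 18 = 32 + 18 = 50$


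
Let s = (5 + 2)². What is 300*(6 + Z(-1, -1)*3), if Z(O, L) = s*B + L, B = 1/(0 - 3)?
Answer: -13800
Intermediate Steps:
s = 49 (s = 7² = 49)
B = -⅓ (B = 1/(-3) = -⅓ ≈ -0.33333)
Z(O, L) = -49/3 + L (Z(O, L) = 49*(-⅓) + L = -49/3 + L)
300*(6 + Z(-1, -1)*3) = 300*(6 + (-49/3 - 1)*3) = 300*(6 - 52/3*3) = 300*(6 - 52) = 300*(-46) = -13800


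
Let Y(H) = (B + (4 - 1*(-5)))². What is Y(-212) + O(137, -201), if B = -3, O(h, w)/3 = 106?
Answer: 354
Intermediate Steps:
O(h, w) = 318 (O(h, w) = 3*106 = 318)
Y(H) = 36 (Y(H) = (-3 + (4 - 1*(-5)))² = (-3 + (4 + 5))² = (-3 + 9)² = 6² = 36)
Y(-212) + O(137, -201) = 36 + 318 = 354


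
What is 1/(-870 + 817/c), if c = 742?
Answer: -742/644723 ≈ -0.0011509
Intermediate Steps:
1/(-870 + 817/c) = 1/(-870 + 817/742) = 1/(-644723/742) = -742/644723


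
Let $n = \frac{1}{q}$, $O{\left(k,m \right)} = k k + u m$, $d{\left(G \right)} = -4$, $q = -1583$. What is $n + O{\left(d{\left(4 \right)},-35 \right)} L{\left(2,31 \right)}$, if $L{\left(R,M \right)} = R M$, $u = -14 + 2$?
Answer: $\frac{42791655}{1583} \approx 27032.0$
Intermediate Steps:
$u = -12$
$O{\left(k,m \right)} = k^{2} - 12 m$ ($O{\left(k,m \right)} = k k - 12 m = k^{2} - 12 m$)
$n = - \frac{1}{1583}$ ($n = \frac{1}{-1583} = - \frac{1}{1583} \approx -0.00063171$)
$L{\left(R,M \right)} = M R$
$n + O{\left(d{\left(4 \right)},-35 \right)} L{\left(2,31 \right)} = - \frac{1}{1583} + \left(\left(-4\right)^{2} - -420\right) 31 \cdot 2 = - \frac{1}{1583} + \left(16 + 420\right) 62 = - \frac{1}{1583} + 436 \cdot 62 = - \frac{1}{1583} + 27032 = \frac{42791655}{1583}$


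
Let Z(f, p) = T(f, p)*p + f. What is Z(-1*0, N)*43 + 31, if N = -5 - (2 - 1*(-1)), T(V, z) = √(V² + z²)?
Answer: -2721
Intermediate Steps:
N = -8 (N = -5 - (2 + 1) = -5 - 1*3 = -5 - 3 = -8)
Z(f, p) = f + p*√(f² + p²) (Z(f, p) = √(f² + p²)*p + f = p*√(f² + p²) + f = f + p*√(f² + p²))
Z(-1*0, N)*43 + 31 = (-1*0 - 8*√((-1*0)² + (-8)²))*43 + 31 = (0 - 8*√(0² + 64))*43 + 31 = (0 - 8*√(0 + 64))*43 + 31 = (0 - 8*√64)*43 + 31 = (0 - 8*8)*43 + 31 = (0 - 64)*43 + 31 = -64*43 + 31 = -2752 + 31 = -2721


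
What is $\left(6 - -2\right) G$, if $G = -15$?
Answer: $-120$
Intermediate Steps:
$\left(6 - -2\right) G = \left(6 - -2\right) \left(-15\right) = \left(6 + \left(-1 + 3\right)\right) \left(-15\right) = \left(6 + 2\right) \left(-15\right) = 8 \left(-15\right) = -120$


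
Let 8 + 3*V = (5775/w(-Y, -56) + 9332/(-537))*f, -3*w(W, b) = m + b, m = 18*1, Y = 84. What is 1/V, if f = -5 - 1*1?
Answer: -3401/2992039 ≈ -0.0011367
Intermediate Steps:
m = 18
w(W, b) = -6 - b/3 (w(W, b) = -(18 + b)/3 = -6 - b/3)
f = -6 (f = -5 - 1 = -6)
V = -2992039/3401 (V = -8/3 + ((5775/(-6 - ⅓*(-56)) + 9332/(-537))*(-6))/3 = -8/3 + ((5775/(-6 + 56/3) + 9332*(-1/537))*(-6))/3 = -8/3 + ((5775/(38/3) - 9332/537)*(-6))/3 = -8/3 + ((5775*(3/38) - 9332/537)*(-6))/3 = -8/3 + ((17325/38 - 9332/537)*(-6))/3 = -8/3 + ((8948909/20406)*(-6))/3 = -8/3 + (⅓)*(-8948909/3401) = -8/3 - 8948909/10203 = -2992039/3401 ≈ -879.75)
1/V = 1/(-2992039/3401) = -3401/2992039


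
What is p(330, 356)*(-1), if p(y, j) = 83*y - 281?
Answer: -27109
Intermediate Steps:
p(y, j) = -281 + 83*y
p(330, 356)*(-1) = (-281 + 83*330)*(-1) = (-281 + 27390)*(-1) = 27109*(-1) = -27109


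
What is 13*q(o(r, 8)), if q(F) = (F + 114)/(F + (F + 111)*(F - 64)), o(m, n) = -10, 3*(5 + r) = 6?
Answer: -338/1871 ≈ -0.18065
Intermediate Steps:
r = -3 (r = -5 + (1/3)*6 = -5 + 2 = -3)
q(F) = (114 + F)/(F + (-64 + F)*(111 + F)) (q(F) = (114 + F)/(F + (111 + F)*(-64 + F)) = (114 + F)/(F + (-64 + F)*(111 + F)))
13*q(o(r, 8)) = 13*((114 - 10)/(-7104 + (-10)**2 + 48*(-10))) = 13*(104/(-7104 + 100 - 480)) = 13*(104/(-7484)) = 13*(-1/7484*104) = 13*(-26/1871) = -338/1871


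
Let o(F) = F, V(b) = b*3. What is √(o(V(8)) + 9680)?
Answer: 2*√2426 ≈ 98.509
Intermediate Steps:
V(b) = 3*b
√(o(V(8)) + 9680) = √(3*8 + 9680) = √(24 + 9680) = √9704 = 2*√2426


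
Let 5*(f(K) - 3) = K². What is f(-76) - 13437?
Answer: -61394/5 ≈ -12279.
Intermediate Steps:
f(K) = 3 + K²/5
f(-76) - 13437 = (3 + (⅕)*(-76)²) - 13437 = (3 + (⅕)*5776) - 13437 = (3 + 5776/5) - 13437 = 5791/5 - 13437 = -61394/5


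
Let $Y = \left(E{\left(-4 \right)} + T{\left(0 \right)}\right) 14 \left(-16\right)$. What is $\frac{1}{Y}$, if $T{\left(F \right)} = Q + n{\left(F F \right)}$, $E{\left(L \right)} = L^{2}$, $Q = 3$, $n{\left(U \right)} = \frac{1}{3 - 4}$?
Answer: $- \frac{1}{4032} \approx -0.00024802$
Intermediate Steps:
$n{\left(U \right)} = -1$ ($n{\left(U \right)} = \frac{1}{-1} = -1$)
$T{\left(F \right)} = 2$ ($T{\left(F \right)} = 3 - 1 = 2$)
$Y = -4032$ ($Y = \left(\left(-4\right)^{2} + 2\right) 14 \left(-16\right) = \left(16 + 2\right) 14 \left(-16\right) = 18 \cdot 14 \left(-16\right) = 252 \left(-16\right) = -4032$)
$\frac{1}{Y} = \frac{1}{-4032} = - \frac{1}{4032}$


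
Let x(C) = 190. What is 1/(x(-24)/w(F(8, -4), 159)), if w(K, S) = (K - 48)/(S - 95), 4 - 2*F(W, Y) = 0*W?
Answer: -23/6080 ≈ -0.0037829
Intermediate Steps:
F(W, Y) = 2 (F(W, Y) = 2 - 0*W = 2 - ½*0 = 2 + 0 = 2)
w(K, S) = (-48 + K)/(-95 + S)
1/(x(-24)/w(F(8, -4), 159)) = 1/(190/(((-48 + 2)/(-95 + 159)))) = 1/(190/((-46/64))) = 1/(190/(((1/64)*(-46)))) = 1/(190/(-23/32)) = 1/(190*(-32/23)) = 1/(-6080/23) = -23/6080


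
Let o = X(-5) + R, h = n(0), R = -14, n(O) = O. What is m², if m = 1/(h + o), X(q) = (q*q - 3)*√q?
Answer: I/(8*(-278*I + 77*√5)) ≈ -0.00032498 + 0.00020128*I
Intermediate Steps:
X(q) = √q*(-3 + q²) (X(q) = (q² - 3)*√q = (-3 + q²)*√q = √q*(-3 + q²))
h = 0
o = -14 + 22*I*√5 (o = √(-5)*(-3 + (-5)²) - 14 = (I*√5)*(-3 + 25) - 14 = (I*√5)*22 - 14 = 22*I*√5 - 14 = -14 + 22*I*√5 ≈ -14.0 + 49.193*I)
m = 1/(-14 + 22*I*√5) (m = 1/(0 + (-14 + 22*I*√5)) = 1/(-14 + 22*I*√5) ≈ -0.0053517 - 0.018805*I)
m² = (-7/1308 - 11*I*√5/1308)²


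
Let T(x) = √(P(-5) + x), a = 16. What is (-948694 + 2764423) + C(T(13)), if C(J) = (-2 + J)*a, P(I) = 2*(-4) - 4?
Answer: 1815713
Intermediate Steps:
P(I) = -12 (P(I) = -8 - 4 = -12)
T(x) = √(-12 + x)
C(J) = -32 + 16*J (C(J) = (-2 + J)*16 = -32 + 16*J)
(-948694 + 2764423) + C(T(13)) = (-948694 + 2764423) + (-32 + 16*√(-12 + 13)) = 1815729 + (-32 + 16*√1) = 1815729 + (-32 + 16*1) = 1815729 + (-32 + 16) = 1815729 - 16 = 1815713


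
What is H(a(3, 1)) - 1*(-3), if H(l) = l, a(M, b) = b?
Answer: 4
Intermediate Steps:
H(a(3, 1)) - 1*(-3) = 1 - 1*(-3) = 1 + 3 = 4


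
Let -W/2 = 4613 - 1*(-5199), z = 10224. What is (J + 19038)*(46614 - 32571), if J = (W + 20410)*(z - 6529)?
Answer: 41052014244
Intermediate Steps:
W = -19624 (W = -2*(4613 - 1*(-5199)) = -2*(4613 + 5199) = -2*9812 = -19624)
J = 2904270 (J = (-19624 + 20410)*(10224 - 6529) = 786*3695 = 2904270)
(J + 19038)*(46614 - 32571) = (2904270 + 19038)*(46614 - 32571) = 2923308*14043 = 41052014244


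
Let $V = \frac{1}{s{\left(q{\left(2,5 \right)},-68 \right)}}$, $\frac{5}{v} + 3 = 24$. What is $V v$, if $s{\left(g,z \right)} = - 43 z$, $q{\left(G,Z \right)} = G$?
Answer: $\frac{5}{61404} \approx 8.1428 \cdot 10^{-5}$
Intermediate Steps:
$v = \frac{5}{21}$ ($v = \frac{5}{-3 + 24} = \frac{5}{21} \approx 0.2381$)
$V = \frac{1}{2924}$ ($V = \frac{1}{\left(-43\right) \left(-68\right)} = \frac{1}{2924} \approx 0.000342$)
$V v = \frac{1}{2924} \cdot \frac{5}{21} = \frac{5}{61404}$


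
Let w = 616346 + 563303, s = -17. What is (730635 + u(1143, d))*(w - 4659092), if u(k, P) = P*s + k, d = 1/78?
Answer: -198601968342481/78 ≈ -2.5462e+12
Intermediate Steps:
d = 1/78 ≈ 0.012821
w = 1179649
u(k, P) = k - 17*P (u(k, P) = P*(-17) + k = -17*P + k = k - 17*P)
(730635 + u(1143, d))*(w - 4659092) = (730635 + (1143 - 17*1/78))*(1179649 - 4659092) = (730635 + (1143 - 17/78))*(-3479443) = (730635 + 89137/78)*(-3479443) = (57078667/78)*(-3479443) = -198601968342481/78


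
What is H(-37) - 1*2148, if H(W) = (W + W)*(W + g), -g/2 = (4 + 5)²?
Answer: 12578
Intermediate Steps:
g = -162 (g = -2*(4 + 5)² = -2*9² = -2*81 = -162)
H(W) = 2*W*(-162 + W) (H(W) = (W + W)*(W - 162) = (2*W)*(-162 + W) = 2*W*(-162 + W))
H(-37) - 1*2148 = 2*(-37)*(-162 - 37) - 1*2148 = 2*(-37)*(-199) - 2148 = 14726 - 2148 = 12578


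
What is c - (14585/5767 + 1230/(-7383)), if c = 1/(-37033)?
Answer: -1241701611682/525594074371 ≈ -2.3625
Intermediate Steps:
c = -1/37033 ≈ -2.7003e-5
c - (14585/5767 + 1230/(-7383)) = -1/37033 - (14585/5767 + 1230/(-7383)) = -1/37033 - (14585*(1/5767) + 1230*(-1/7383)) = -1/37033 - (14585/5767 - 410/2461) = -1/37033 - 1*33529215/14192587 = -1/37033 - 33529215/14192587 = -1241701611682/525594074371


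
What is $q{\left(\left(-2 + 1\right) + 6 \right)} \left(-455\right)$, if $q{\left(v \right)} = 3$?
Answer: $-1365$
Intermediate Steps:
$q{\left(\left(-2 + 1\right) + 6 \right)} \left(-455\right) = 3 \left(-455\right) = -1365$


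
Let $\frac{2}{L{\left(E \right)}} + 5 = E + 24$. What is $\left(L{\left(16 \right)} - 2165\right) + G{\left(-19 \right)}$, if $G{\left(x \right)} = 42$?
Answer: $- \frac{74303}{35} \approx -2122.9$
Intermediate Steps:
$L{\left(E \right)} = \frac{2}{19 + E}$ ($L{\left(E \right)} = \frac{2}{-5 + \left(E + 24\right)} = \frac{2}{-5 + \left(24 + E\right)} = \frac{2}{19 + E}$)
$\left(L{\left(16 \right)} - 2165\right) + G{\left(-19 \right)} = \left(\frac{2}{19 + 16} - 2165\right) + 42 = \left(\frac{2}{35} - 2165\right) + 42 = - \frac{75773}{35} + 42 = - \frac{74303}{35}$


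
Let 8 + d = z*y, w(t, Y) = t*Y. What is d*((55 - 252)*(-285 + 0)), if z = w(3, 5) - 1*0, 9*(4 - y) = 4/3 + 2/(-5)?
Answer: 8496610/3 ≈ 2.8322e+6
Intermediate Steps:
w(t, Y) = Y*t
y = 526/135 (y = 4 - (4/3 + 2/(-5))/9 = 4 - (4*(⅓) + 2*(-⅕))/9 = 4 - (4/3 - ⅖)/9 = 4 - ⅑*14/15 = 4 - 14/135 = 526/135 ≈ 3.8963)
z = 15 (z = 5*3 - 1*0 = 15 + 0 = 15)
d = 454/9 (d = -8 + 15*(526/135) = -8 + 526/9 = 454/9 ≈ 50.444)
d*((55 - 252)*(-285 + 0)) = 454*((55 - 252)*(-285 + 0))/9 = 454*(-197*(-285))/9 = (454/9)*56145 = 8496610/3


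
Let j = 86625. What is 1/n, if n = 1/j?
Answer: 86625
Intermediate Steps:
n = 1/86625 ≈ 1.1544e-5
1/n = 1/(1/86625) = 86625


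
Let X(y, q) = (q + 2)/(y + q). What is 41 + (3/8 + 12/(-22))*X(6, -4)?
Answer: 3623/88 ≈ 41.170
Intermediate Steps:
X(y, q) = (2 + q)/(q + y)
41 + (3/8 + 12/(-22))*X(6, -4) = 41 + (3/8 + 12/(-22))*((2 - 4)/(-4 + 6)) = 41 + (3*(1/8) + 12*(-1/22))*(-2/2) = 41 + (3/8 - 6/11)*((1/2)*(-2)) = 41 - 15/88*(-1) = 41 + 15/88 = 3623/88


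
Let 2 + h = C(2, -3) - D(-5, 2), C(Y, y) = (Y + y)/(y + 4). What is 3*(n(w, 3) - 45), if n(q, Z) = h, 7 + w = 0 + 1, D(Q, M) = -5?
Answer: -129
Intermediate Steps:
w = -6 (w = -7 + (0 + 1) = -7 + 1 = -6)
C(Y, y) = (Y + y)/(4 + y)
h = 2 (h = -2 + ((2 - 3)/(4 - 3) - 1*(-5)) = -2 + (-1/1 + 5) = -2 + (1*(-1) + 5) = -2 + (-1 + 5) = -2 + 4 = 2)
n(q, Z) = 2
3*(n(w, 3) - 45) = 3*(2 - 45) = 3*(-43) = -129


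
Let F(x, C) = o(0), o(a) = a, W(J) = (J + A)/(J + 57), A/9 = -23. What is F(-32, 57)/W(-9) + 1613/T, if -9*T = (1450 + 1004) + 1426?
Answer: -14517/3880 ≈ -3.7415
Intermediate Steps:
A = -207 (A = 9*(-23) = -207)
W(J) = (-207 + J)/(57 + J) (W(J) = (J - 207)/(J + 57) = (-207 + J)/(57 + J))
T = -3880/9 (T = -((1450 + 1004) + 1426)/9 = -(2454 + 1426)/9 = -⅑*3880 = -3880/9 ≈ -431.11)
F(x, C) = 0
F(-32, 57)/W(-9) + 1613/T = 0/(((-207 - 9)/(57 - 9))) + 1613/(-3880/9) = 0/((-216/48)) + 1613*(-9/3880) = 0/(((1/48)*(-216))) - 14517/3880 = 0/(-9/2) - 14517/3880 = 0*(-2/9) - 14517/3880 = 0 - 14517/3880 = -14517/3880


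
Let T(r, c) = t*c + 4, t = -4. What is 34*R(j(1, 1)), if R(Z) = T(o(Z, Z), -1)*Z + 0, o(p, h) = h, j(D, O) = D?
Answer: 272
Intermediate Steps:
T(r, c) = 4 - 4*c (T(r, c) = -4*c + 4 = 4 - 4*c)
R(Z) = 8*Z (R(Z) = (4 - 4*(-1))*Z + 0 = (4 + 4)*Z + 0 = 8*Z + 0 = 8*Z)
34*R(j(1, 1)) = 34*(8*1) = 34*8 = 272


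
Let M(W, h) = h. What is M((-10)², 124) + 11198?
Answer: 11322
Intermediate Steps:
M((-10)², 124) + 11198 = 124 + 11198 = 11322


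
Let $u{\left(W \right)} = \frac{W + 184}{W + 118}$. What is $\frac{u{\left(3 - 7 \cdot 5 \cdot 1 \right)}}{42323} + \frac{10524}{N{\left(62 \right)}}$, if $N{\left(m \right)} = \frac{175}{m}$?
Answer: $\frac{1187455747132}{318480575} \approx 3728.5$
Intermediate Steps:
$u{\left(W \right)} = \frac{184 + W}{118 + W}$
$\frac{u{\left(3 - 7 \cdot 5 \cdot 1 \right)}}{42323} + \frac{10524}{N{\left(62 \right)}} = \frac{\frac{1}{118 + \left(3 - 7 \cdot 5 \cdot 1\right)} \left(184 + \left(3 - 7 \cdot 5 \cdot 1\right)\right)}{42323} + \frac{10524}{175 \cdot \frac{1}{62}} = \frac{184 + \left(3 - 35\right)}{118 + \left(3 - 35\right)} \frac{1}{42323} + \frac{10524}{175 \cdot \frac{1}{62}} = \frac{184 + \left(3 - 35\right)}{118 + \left(3 - 35\right)} \frac{1}{42323} + \frac{10524}{\frac{175}{62}} = \frac{184 - 32}{118 - 32} \cdot \frac{1}{42323} + 10524 \cdot \frac{62}{175} = \frac{1}{86} \cdot 152 \cdot \frac{1}{42323} + \frac{652488}{175} = \frac{76}{43} \cdot \frac{1}{42323} + \frac{652488}{175} = \frac{76}{1819889} + \frac{652488}{175} = \frac{1187455747132}{318480575}$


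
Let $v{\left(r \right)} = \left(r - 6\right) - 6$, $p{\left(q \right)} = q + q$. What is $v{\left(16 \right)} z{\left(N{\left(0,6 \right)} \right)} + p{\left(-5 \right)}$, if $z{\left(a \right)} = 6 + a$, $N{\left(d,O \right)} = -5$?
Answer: $-6$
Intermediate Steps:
$p{\left(q \right)} = 2 q$
$v{\left(r \right)} = -12 + r$ ($v{\left(r \right)} = \left(-6 + r\right) - 6 = -12 + r$)
$v{\left(16 \right)} z{\left(N{\left(0,6 \right)} \right)} + p{\left(-5 \right)} = \left(-12 + 16\right) \left(6 - 5\right) + 2 \left(-5\right) = 4 \cdot 1 - 10 = 4 - 10 = -6$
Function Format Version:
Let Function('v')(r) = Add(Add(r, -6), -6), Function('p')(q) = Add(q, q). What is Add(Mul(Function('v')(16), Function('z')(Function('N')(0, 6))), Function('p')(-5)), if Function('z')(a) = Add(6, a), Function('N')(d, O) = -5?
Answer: -6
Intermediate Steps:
Function('p')(q) = Mul(2, q)
Function('v')(r) = Add(-12, r) (Function('v')(r) = Add(Add(-6, r), -6) = Add(-12, r))
Add(Mul(Function('v')(16), Function('z')(Function('N')(0, 6))), Function('p')(-5)) = Add(Mul(Add(-12, 16), Add(6, -5)), Mul(2, -5)) = Add(Mul(4, 1), -10) = Add(4, -10) = -6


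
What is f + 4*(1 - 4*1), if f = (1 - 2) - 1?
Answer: -14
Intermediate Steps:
f = -2 (f = -1 - 1 = -2)
f + 4*(1 - 4*1) = -2 + 4*(1 - 4*1) = -2 + 4*(1 - 4) = -2 + 4*(-3) = -2 - 12 = -14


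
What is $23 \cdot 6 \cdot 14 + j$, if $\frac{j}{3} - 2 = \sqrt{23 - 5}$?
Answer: $1938 + 9 \sqrt{2} \approx 1950.7$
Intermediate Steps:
$j = 6 + 9 \sqrt{2}$ ($j = 6 + 3 \sqrt{23 - 5} = 6 + 3 \sqrt{18} = 6 + 3 \cdot 3 \sqrt{2} = 6 + 9 \sqrt{2} \approx 18.728$)
$23 \cdot 6 \cdot 14 + j = 23 \cdot 6 \cdot 14 + \left(6 + 9 \sqrt{2}\right) = 23 \cdot 84 + \left(6 + 9 \sqrt{2}\right) = 1932 + \left(6 + 9 \sqrt{2}\right) = 1938 + 9 \sqrt{2}$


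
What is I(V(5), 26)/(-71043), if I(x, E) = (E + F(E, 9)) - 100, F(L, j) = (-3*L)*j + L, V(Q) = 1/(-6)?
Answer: 250/23681 ≈ 0.010557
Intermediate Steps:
V(Q) = -⅙
F(L, j) = L - 3*L*j (F(L, j) = -3*L*j + L = L - 3*L*j)
I(x, E) = -100 - 25*E (I(x, E) = (E + E*(1 - 3*9)) - 100 = (E + E*(1 - 27)) - 100 = (E + E*(-26)) - 100 = (E - 26*E) - 100 = -25*E - 100 = -100 - 25*E)
I(V(5), 26)/(-71043) = (-100 - 25*26)/(-71043) = (-100 - 650)*(-1/71043) = -750*(-1/71043) = 250/23681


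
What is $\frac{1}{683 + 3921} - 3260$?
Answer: $- \frac{15009039}{4604} \approx -3260.0$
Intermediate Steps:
$\frac{1}{683 + 3921} - 3260 = \frac{1}{4604} - 3260 = - \frac{15009039}{4604}$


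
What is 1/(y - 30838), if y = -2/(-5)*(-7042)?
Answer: -5/168274 ≈ -2.9713e-5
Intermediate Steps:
y = -14084/5 (y = -2*(-⅕)*(-7042) = (⅖)*(-7042) = -14084/5 ≈ -2816.8)
1/(y - 30838) = 1/(-14084/5 - 30838) = 1/(-168274/5) = -5/168274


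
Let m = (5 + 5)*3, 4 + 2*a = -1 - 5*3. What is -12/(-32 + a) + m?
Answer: 212/7 ≈ 30.286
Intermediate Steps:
a = -10 (a = -2 + (-1 - 5*3)/2 = -2 + (-1 - 15)/2 = -2 + (1/2)*(-16) = -2 - 8 = -10)
m = 30 (m = 10*3 = 30)
-12/(-32 + a) + m = -12/(-32 - 10) + 30 = -12/(-42) + 30 = -1/42*(-12) + 30 = 2/7 + 30 = 212/7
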